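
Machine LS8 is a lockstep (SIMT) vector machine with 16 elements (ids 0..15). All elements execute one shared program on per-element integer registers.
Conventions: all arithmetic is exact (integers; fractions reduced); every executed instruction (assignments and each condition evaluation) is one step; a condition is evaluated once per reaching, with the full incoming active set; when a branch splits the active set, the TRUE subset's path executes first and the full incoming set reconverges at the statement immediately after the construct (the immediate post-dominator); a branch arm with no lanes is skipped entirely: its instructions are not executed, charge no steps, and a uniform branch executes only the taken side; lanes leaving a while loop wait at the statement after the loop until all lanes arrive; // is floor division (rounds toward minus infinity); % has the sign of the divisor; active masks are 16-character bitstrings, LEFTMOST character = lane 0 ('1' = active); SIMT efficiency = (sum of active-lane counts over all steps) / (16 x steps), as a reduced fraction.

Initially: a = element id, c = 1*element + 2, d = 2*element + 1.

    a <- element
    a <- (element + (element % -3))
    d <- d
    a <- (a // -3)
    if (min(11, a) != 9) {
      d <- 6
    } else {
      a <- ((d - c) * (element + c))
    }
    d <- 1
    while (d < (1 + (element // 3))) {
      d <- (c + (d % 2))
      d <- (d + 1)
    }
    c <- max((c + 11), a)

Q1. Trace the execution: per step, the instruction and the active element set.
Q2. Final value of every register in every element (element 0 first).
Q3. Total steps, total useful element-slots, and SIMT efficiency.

step 0: a <- element                 1111111111111111
step 1: a <- (element + (element % -3)) 1111111111111111
step 2: d <- d                       1111111111111111
step 3: a <- (a // -3)               1111111111111111
step 4: eval (min(11, a) != 9)       1111111111111111
step 5: d <- 6                       1111111111111111
step 6: d <- 1                       1111111111111111
step 7: eval (d < (1 + (element // 3))) 1111111111111111
step 8: d <- (c + (d % 2))           0001111111111111
step 9: d <- (d + 1)                 0001111111111111
step 10: eval (d < (1 + (element // 3))) 0001111111111111
step 11: c <- max((c + 11), a)        1111111111111111

Answer: 12 steps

a: 0,0,-1,-1,-1,-2,-2,-2,-3,-3,-3,-4,-4,-4,-5,-5
c: 13,14,15,16,17,18,19,20,21,22,23,24,25,26,27,28
d: 1,1,1,7,8,9,10,11,12,13,14,15,16,17,18,19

steps = 12; useful = 183; efficiency = 183/192 = 61/64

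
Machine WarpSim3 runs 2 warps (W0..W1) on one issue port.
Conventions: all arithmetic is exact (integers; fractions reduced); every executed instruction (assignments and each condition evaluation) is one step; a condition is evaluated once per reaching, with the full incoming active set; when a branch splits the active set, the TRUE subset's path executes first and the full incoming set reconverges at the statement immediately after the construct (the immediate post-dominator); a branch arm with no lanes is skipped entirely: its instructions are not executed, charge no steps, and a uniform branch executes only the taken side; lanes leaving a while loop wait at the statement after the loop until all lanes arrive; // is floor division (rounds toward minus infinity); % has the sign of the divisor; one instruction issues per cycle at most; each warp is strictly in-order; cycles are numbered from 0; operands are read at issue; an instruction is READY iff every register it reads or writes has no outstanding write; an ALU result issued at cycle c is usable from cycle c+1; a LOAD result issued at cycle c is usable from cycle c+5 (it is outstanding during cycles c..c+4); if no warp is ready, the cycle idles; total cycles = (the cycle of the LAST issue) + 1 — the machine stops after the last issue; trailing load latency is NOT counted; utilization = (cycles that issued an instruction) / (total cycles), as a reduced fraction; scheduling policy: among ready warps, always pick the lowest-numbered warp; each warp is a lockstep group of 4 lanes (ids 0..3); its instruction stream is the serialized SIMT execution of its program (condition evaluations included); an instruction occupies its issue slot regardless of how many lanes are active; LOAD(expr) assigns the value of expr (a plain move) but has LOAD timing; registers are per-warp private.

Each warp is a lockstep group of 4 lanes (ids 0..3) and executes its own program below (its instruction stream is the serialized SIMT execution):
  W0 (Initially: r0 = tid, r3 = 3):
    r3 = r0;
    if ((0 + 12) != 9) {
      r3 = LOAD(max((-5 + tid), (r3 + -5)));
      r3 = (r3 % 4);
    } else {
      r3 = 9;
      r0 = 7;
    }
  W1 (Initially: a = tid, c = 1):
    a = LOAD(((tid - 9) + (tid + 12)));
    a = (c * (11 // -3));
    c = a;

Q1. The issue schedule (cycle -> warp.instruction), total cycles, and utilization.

cycle 0: W0.I0
cycle 1: W0.I1
cycle 2: W0.I2
cycle 3: W1.I0
cycle 4: idle
cycle 5: idle
cycle 6: idle
cycle 7: W0.I3
cycle 8: W1.I1
cycle 9: W1.I2

Answer: 10 cycles, utilization 7/10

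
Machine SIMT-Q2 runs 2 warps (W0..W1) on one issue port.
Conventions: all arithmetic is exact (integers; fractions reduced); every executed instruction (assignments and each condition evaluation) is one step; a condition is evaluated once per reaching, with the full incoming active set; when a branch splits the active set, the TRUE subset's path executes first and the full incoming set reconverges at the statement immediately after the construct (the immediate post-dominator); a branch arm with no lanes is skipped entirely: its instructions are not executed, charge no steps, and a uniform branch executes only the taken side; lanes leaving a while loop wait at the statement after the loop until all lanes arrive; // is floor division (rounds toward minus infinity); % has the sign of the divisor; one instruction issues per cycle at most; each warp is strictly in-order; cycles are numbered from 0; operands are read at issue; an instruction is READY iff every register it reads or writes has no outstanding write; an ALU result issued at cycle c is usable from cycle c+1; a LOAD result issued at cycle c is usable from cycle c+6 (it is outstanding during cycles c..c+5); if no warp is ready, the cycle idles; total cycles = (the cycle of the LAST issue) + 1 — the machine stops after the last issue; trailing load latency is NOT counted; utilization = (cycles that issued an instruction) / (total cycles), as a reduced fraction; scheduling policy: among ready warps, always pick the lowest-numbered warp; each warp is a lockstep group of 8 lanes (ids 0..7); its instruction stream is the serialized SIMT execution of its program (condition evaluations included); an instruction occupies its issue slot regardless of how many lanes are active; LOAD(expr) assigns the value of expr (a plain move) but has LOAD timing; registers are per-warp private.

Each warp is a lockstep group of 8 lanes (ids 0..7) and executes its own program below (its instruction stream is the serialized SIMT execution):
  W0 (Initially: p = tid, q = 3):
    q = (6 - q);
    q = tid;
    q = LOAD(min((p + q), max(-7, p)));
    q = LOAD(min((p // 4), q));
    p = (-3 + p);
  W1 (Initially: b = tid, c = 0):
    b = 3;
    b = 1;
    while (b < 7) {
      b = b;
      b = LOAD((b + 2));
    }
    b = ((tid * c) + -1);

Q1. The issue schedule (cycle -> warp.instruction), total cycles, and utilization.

cycle 0: W0.I0
cycle 1: W0.I1
cycle 2: W0.I2
cycle 3: W1.I0
cycle 4: W1.I1
cycle 5: W1.I2
cycle 6: W1.I3
cycle 7: W1.I4
cycle 8: W0.I3
cycle 9: W0.I4
cycle 10: idle
cycle 11: idle
cycle 12: idle
cycle 13: W1.I5
cycle 14: W1.I6
cycle 15: W1.I7
cycle 16: idle
cycle 17: idle
cycle 18: idle
cycle 19: idle
cycle 20: idle
cycle 21: W1.I8
cycle 22: W1.I9
cycle 23: W1.I10
cycle 24: idle
cycle 25: idle
cycle 26: idle
cycle 27: idle
cycle 28: idle
cycle 29: W1.I11
cycle 30: W1.I12

Answer: 31 cycles, utilization 18/31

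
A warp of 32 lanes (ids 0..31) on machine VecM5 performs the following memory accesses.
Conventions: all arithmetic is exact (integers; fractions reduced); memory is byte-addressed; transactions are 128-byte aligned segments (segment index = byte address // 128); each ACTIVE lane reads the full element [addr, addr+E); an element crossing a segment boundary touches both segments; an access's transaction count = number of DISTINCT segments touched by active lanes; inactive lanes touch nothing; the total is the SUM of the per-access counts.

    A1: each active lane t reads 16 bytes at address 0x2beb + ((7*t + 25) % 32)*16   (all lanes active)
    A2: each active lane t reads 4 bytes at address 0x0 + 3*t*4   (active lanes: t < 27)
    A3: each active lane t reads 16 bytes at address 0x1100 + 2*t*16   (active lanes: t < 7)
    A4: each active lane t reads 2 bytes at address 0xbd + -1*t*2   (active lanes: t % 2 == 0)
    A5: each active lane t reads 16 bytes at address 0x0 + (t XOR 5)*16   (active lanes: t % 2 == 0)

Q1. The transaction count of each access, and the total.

A1: 5 transactions
A2: 3 transactions
A3: 2 transactions
A4: 1 transaction
A5: 4 transactions

Answer: 5,3,2,1,4; total 15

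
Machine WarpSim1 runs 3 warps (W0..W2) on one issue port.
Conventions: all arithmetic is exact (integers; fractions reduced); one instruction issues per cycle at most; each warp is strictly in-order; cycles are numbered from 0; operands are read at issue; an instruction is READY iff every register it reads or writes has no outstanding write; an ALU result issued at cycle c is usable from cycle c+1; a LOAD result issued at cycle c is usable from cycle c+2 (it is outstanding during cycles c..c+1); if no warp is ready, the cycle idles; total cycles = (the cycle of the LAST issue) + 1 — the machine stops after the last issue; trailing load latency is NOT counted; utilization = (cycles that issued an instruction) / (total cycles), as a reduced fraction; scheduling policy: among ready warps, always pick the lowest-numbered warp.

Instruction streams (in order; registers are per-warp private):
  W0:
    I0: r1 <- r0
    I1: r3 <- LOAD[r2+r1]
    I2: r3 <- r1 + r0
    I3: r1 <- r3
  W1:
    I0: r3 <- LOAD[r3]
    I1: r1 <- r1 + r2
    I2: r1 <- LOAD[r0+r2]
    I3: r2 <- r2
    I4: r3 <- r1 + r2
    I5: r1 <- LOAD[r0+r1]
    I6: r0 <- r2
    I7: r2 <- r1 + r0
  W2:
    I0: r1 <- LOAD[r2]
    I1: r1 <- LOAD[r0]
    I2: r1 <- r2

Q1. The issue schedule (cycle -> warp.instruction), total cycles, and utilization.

cycle 0: W0.I0
cycle 1: W0.I1
cycle 2: W1.I0
cycle 3: W0.I2
cycle 4: W0.I3
cycle 5: W1.I1
cycle 6: W1.I2
cycle 7: W1.I3
cycle 8: W1.I4
cycle 9: W1.I5
cycle 10: W1.I6
cycle 11: W1.I7
cycle 12: W2.I0
cycle 13: idle
cycle 14: W2.I1
cycle 15: idle
cycle 16: W2.I2

Answer: 17 cycles, utilization 15/17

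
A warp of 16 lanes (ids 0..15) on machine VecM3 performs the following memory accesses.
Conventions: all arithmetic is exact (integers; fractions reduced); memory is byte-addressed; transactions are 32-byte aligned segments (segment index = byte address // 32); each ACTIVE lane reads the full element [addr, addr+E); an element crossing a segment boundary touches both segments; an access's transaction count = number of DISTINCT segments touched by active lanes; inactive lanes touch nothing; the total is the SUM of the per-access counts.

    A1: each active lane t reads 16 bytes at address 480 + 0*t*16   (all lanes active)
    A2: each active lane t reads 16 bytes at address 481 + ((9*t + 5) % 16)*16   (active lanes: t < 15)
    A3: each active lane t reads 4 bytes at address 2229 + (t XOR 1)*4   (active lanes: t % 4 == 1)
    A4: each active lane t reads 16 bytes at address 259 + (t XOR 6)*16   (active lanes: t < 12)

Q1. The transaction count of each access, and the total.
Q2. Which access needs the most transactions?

A1: 1 transaction
A2: 9 transactions
A3: 3 transactions
A4: 8 transactions

Answer: 1,9,3,8; total 21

Answer: A2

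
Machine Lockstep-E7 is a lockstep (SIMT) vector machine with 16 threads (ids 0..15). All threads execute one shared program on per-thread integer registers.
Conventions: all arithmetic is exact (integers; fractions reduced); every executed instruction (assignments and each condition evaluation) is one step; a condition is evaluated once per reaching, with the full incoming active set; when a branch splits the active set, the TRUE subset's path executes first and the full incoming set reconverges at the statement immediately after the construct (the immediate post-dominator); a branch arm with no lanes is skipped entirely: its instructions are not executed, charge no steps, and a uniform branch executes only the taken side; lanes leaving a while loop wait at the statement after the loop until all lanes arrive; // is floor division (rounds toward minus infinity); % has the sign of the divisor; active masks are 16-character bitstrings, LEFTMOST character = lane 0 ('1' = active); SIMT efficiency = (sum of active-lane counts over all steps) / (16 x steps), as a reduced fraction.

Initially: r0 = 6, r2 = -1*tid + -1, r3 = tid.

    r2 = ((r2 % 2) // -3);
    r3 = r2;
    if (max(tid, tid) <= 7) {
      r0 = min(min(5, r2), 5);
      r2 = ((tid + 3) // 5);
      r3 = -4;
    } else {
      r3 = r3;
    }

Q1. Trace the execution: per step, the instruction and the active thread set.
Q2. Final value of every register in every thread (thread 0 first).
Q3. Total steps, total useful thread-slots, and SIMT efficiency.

step 0: r2 <- ((r2 % 2) // -3)       1111111111111111
step 1: r3 <- r2                     1111111111111111
step 2: eval (max(tid, tid) <= 7)    1111111111111111
step 3: r0 <- min(min(5, r2), 5)     1111111100000000
step 4: r2 <- ((tid + 3) // 5)       1111111100000000
step 5: r3 <- -4                     1111111100000000
step 6: r3 <- r3                     0000000011111111

Answer: 7 steps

r0: -1,0,-1,0,-1,0,-1,0,6,6,6,6,6,6,6,6
r2: 0,0,1,1,1,1,1,2,-1,0,-1,0,-1,0,-1,0
r3: -4,-4,-4,-4,-4,-4,-4,-4,-1,0,-1,0,-1,0,-1,0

steps = 7; useful = 80; efficiency = 80/112 = 5/7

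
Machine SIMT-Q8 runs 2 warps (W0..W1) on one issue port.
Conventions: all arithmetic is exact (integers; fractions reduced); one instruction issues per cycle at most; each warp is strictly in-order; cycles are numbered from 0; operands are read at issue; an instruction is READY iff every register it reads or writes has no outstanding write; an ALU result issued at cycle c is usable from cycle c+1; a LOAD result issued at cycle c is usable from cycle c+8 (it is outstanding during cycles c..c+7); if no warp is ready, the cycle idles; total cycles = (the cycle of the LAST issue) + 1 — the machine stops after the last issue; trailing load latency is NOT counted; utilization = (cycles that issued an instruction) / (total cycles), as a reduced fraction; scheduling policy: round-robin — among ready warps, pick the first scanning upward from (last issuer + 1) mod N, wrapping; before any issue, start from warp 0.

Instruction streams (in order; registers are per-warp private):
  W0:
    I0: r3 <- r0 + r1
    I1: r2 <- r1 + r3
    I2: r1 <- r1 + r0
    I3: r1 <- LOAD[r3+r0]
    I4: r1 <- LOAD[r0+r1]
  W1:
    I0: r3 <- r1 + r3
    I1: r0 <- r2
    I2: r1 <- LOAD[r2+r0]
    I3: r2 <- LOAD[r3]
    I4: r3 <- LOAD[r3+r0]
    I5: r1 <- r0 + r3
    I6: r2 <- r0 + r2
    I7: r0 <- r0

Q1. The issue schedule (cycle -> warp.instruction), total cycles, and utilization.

cycle 0: W0.I0
cycle 1: W1.I0
cycle 2: W0.I1
cycle 3: W1.I1
cycle 4: W0.I2
cycle 5: W1.I2
cycle 6: W0.I3
cycle 7: W1.I3
cycle 8: W1.I4
cycle 9: idle
cycle 10: idle
cycle 11: idle
cycle 12: idle
cycle 13: idle
cycle 14: W0.I4
cycle 15: idle
cycle 16: W1.I5
cycle 17: W1.I6
cycle 18: W1.I7

Answer: 19 cycles, utilization 13/19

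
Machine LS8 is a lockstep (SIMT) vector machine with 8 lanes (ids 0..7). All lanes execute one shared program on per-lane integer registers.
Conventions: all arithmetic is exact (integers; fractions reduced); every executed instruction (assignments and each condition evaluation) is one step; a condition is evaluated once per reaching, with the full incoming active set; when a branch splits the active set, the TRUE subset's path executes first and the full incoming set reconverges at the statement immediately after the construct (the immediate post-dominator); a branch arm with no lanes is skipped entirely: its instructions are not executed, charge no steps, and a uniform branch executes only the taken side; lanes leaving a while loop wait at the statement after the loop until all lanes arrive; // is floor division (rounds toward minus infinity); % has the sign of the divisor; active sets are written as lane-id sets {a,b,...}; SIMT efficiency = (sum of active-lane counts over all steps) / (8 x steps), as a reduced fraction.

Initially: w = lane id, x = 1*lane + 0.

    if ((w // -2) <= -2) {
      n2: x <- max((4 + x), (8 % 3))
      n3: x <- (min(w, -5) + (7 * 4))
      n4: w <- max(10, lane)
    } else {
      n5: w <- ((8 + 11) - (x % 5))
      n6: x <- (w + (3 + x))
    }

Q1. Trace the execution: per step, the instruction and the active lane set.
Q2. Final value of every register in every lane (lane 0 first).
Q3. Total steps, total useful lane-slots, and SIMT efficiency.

step 0: eval ((w // -2) <= -2)       {0,1,2,3,4,5,6,7}
step 1: x <- max((4 + x), (8 % 3))   {3,4,5,6,7}
step 2: x <- (min(w, -5) + (7 * 4))  {3,4,5,6,7}
step 3: w <- max(10, lane)           {3,4,5,6,7}
step 4: w <- ((8 + 11) - (x % 5))    {0,1,2}
step 5: x <- (w + (3 + x))           {0,1,2}

Answer: 6 steps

w: 19,18,17,10,10,10,10,10
x: 22,22,22,23,23,23,23,23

steps = 6; useful = 29; efficiency = 29/48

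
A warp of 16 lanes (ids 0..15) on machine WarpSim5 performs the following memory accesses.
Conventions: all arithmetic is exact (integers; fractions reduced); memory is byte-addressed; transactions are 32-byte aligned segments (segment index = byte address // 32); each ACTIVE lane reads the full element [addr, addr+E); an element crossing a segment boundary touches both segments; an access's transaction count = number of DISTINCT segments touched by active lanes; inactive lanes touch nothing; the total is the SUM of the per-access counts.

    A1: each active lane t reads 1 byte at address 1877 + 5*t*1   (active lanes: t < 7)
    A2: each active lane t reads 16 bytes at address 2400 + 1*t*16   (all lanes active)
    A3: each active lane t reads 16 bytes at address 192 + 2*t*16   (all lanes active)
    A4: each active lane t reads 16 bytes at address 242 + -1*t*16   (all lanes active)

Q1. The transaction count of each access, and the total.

A1: 2 transactions
A2: 8 transactions
A3: 16 transactions
A4: 9 transactions

Answer: 2,8,16,9; total 35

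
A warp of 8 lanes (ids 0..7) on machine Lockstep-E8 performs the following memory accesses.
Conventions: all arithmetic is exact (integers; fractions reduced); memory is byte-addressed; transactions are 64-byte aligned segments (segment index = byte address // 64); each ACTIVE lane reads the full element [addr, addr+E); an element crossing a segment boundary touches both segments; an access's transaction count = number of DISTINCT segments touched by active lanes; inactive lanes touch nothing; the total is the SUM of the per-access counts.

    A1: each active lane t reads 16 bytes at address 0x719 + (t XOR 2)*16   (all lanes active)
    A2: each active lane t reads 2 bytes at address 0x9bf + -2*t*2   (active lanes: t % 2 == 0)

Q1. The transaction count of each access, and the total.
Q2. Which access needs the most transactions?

A1: 3 transactions
A2: 2 transactions

Answer: 3,2; total 5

Answer: A1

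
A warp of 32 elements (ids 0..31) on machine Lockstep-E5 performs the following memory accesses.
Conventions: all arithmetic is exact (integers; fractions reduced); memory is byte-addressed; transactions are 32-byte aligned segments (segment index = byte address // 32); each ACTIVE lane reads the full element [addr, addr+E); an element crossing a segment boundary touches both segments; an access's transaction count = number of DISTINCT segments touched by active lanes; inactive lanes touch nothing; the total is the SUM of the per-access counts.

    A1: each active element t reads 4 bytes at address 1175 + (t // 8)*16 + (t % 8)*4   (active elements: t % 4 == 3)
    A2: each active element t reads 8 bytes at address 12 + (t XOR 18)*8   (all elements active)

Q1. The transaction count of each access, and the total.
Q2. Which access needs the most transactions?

A1: 3 transactions
A2: 9 transactions

Answer: 3,9; total 12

Answer: A2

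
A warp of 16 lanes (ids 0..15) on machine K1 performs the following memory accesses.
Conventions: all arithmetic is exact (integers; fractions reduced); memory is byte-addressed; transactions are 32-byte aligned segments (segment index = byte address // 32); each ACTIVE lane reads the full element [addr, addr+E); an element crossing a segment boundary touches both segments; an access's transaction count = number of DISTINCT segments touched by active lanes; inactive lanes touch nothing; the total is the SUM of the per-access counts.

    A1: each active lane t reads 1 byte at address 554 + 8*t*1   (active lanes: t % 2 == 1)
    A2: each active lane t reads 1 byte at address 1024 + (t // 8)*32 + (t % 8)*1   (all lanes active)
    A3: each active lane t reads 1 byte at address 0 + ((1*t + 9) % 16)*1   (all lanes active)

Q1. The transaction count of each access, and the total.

A1: 5 transactions
A2: 2 transactions
A3: 1 transaction

Answer: 5,2,1; total 8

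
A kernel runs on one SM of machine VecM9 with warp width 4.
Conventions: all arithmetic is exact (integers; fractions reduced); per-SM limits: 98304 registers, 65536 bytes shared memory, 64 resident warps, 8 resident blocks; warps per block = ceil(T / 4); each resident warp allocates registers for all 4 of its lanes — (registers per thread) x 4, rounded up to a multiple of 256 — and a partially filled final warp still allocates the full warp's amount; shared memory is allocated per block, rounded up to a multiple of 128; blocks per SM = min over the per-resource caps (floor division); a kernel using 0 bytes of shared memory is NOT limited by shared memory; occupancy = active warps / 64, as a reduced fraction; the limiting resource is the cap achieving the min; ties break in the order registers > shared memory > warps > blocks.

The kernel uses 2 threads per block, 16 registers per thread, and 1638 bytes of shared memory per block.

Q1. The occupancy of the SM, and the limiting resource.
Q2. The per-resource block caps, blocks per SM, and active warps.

Answer: occupancy 1/8, limited by blocks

registers: 384 blocks
shared memory: 39 blocks
warps: 64 blocks
blocks: 8 blocks

Answer: 8 blocks, 8 active warps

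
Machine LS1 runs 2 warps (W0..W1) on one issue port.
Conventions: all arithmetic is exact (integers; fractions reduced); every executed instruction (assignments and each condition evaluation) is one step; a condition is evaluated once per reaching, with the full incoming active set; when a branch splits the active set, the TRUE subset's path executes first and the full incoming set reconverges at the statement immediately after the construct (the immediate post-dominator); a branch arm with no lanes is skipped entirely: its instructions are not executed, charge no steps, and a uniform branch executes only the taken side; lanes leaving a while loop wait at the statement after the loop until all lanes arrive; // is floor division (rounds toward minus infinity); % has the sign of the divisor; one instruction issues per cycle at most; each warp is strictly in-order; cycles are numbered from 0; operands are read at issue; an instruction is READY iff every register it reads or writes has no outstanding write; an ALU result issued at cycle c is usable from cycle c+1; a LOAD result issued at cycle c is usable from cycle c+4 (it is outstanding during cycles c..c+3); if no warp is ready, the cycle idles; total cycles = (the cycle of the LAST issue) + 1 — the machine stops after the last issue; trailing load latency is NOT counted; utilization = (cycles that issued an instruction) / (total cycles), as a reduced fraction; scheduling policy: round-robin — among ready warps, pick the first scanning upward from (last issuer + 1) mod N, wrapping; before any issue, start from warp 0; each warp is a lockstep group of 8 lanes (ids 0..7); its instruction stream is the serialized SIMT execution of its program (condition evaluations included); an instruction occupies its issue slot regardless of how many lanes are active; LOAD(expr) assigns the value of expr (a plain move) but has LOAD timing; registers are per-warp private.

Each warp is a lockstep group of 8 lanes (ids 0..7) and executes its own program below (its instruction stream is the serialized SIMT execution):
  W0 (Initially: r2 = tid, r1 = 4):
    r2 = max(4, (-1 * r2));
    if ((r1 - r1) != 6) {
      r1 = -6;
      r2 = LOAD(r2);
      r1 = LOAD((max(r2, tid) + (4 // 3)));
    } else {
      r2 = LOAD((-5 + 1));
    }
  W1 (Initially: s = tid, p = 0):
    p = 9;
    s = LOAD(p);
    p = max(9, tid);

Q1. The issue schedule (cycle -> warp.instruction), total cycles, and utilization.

cycle 0: W0.I0
cycle 1: W1.I0
cycle 2: W0.I1
cycle 3: W1.I1
cycle 4: W0.I2
cycle 5: W1.I2
cycle 6: W0.I3
cycle 7: idle
cycle 8: idle
cycle 9: idle
cycle 10: W0.I4

Answer: 11 cycles, utilization 8/11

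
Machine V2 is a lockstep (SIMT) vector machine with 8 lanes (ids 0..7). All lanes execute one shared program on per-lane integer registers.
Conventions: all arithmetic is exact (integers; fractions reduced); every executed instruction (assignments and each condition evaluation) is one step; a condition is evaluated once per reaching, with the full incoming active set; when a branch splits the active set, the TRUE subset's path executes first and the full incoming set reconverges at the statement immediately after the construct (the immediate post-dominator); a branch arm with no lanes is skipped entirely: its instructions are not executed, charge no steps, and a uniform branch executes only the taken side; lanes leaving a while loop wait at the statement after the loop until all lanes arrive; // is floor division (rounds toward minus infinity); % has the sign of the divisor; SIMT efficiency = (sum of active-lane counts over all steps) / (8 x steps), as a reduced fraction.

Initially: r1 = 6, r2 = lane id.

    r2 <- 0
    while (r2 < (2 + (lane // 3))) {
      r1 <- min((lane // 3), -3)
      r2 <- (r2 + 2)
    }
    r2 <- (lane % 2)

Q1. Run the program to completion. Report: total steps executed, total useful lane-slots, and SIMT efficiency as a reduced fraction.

Answer: 9 steps, 63 useful, 7/8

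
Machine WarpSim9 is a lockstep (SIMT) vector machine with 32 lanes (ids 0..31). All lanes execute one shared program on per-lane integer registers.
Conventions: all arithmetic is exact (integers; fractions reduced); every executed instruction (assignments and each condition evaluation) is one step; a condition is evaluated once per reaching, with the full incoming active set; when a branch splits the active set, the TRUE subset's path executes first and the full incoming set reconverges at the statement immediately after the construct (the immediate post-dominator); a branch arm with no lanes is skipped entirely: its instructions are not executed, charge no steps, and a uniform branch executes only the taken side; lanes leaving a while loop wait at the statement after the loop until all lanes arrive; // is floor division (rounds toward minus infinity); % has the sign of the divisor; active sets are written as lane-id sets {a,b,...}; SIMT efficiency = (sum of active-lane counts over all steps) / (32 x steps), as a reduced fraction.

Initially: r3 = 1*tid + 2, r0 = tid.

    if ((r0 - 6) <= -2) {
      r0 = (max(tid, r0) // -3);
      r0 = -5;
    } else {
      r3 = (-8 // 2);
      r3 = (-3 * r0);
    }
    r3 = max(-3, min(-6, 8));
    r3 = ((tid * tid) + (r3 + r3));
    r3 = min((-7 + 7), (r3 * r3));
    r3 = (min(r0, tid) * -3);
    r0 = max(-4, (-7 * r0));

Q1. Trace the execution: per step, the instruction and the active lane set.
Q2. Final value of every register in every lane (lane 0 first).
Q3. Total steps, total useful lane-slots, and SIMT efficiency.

step 0: eval ((r0 - 6) <= -2)        {0,1,2,3,4,5,6,7,8,9,10,11,12,13,14,15,16,17,18,19,20,21,22,23,24,25,26,27,28,29,30,31}
step 1: r0 <- (max(tid, r0) // -3)   {0,1,2,3,4}
step 2: r0 <- -5                     {0,1,2,3,4}
step 3: r3 <- (-8 // 2)              {5,6,7,8,9,10,11,12,13,14,15,16,17,18,19,20,21,22,23,24,25,26,27,28,29,30,31}
step 4: r3 <- (-3 * r0)              {5,6,7,8,9,10,11,12,13,14,15,16,17,18,19,20,21,22,23,24,25,26,27,28,29,30,31}
step 5: r3 <- max(-3, min(-6, 8))    {0,1,2,3,4,5,6,7,8,9,10,11,12,13,14,15,16,17,18,19,20,21,22,23,24,25,26,27,28,29,30,31}
step 6: r3 <- ((tid * tid) + (r3 + r3)) {0,1,2,3,4,5,6,7,8,9,10,11,12,13,14,15,16,17,18,19,20,21,22,23,24,25,26,27,28,29,30,31}
step 7: r3 <- min((-7 + 7), (r3 * r3)) {0,1,2,3,4,5,6,7,8,9,10,11,12,13,14,15,16,17,18,19,20,21,22,23,24,25,26,27,28,29,30,31}
step 8: r3 <- (min(r0, tid) * -3)    {0,1,2,3,4,5,6,7,8,9,10,11,12,13,14,15,16,17,18,19,20,21,22,23,24,25,26,27,28,29,30,31}
step 9: r0 <- max(-4, (-7 * r0))     {0,1,2,3,4,5,6,7,8,9,10,11,12,13,14,15,16,17,18,19,20,21,22,23,24,25,26,27,28,29,30,31}

Answer: 10 steps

r3: 15,15,15,15,15,-15,-18,-21,-24,-27,-30,-33,-36,-39,-42,-45,-48,-51,-54,-57,-60,-63,-66,-69,-72,-75,-78,-81,-84,-87,-90,-93
r0: 35,35,35,35,35,-4,-4,-4,-4,-4,-4,-4,-4,-4,-4,-4,-4,-4,-4,-4,-4,-4,-4,-4,-4,-4,-4,-4,-4,-4,-4,-4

steps = 10; useful = 256; efficiency = 256/320 = 4/5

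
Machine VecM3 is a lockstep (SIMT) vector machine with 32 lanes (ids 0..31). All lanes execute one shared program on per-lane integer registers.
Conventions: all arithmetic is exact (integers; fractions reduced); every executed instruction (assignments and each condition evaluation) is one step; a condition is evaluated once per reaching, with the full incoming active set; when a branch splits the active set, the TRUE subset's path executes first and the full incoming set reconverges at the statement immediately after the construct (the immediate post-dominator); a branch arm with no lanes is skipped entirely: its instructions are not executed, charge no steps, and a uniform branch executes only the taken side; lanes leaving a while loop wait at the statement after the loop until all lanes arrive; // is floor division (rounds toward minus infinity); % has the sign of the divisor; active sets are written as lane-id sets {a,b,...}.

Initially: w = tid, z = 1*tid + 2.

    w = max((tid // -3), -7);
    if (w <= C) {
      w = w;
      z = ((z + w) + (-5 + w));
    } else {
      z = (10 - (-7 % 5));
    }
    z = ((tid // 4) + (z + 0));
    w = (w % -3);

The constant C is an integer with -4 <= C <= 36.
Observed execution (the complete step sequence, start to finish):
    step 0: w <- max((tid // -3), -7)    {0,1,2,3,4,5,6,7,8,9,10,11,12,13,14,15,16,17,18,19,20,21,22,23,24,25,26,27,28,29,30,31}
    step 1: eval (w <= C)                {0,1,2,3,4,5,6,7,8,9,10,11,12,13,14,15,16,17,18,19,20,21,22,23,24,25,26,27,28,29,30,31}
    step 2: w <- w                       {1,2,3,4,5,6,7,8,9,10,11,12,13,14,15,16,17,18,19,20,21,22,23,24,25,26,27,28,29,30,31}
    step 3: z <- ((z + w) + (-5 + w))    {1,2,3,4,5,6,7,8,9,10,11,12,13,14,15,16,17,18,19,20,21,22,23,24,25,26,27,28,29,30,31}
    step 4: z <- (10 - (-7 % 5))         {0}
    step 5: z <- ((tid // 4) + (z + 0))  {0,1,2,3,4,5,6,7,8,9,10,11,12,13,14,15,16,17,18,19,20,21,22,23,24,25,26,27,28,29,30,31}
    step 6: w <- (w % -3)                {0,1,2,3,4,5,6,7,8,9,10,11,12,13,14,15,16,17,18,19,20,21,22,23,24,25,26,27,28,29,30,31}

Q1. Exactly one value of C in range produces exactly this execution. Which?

Answer: C = -1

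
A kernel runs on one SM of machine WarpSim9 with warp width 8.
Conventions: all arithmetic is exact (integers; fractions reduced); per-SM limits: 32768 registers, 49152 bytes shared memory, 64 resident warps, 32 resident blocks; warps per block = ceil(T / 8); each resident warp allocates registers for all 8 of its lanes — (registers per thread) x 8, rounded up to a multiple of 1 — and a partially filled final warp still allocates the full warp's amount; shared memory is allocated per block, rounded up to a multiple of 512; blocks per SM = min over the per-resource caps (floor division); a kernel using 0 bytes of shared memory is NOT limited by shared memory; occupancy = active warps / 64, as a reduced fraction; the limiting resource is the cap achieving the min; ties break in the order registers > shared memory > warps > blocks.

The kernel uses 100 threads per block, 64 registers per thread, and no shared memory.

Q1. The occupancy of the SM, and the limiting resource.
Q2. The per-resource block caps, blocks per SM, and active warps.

Answer: occupancy 13/16, limited by registers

registers: 4 blocks
shared memory: no limit (kernel uses none)
warps: 4 blocks
blocks: 32 blocks

Answer: 4 blocks, 52 active warps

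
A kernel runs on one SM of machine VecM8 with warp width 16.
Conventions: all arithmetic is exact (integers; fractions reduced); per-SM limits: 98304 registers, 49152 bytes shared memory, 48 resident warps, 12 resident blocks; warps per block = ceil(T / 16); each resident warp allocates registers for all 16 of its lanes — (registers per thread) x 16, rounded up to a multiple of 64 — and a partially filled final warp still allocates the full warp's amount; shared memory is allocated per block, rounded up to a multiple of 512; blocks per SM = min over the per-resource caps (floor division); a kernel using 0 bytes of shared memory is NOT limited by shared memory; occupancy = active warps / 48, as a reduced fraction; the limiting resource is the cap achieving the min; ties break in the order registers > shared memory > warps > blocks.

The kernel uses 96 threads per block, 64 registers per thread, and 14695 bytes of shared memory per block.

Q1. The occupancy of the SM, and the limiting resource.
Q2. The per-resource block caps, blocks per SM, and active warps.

Answer: occupancy 3/8, limited by shared memory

registers: 16 blocks
shared memory: 3 blocks
warps: 8 blocks
blocks: 12 blocks

Answer: 3 blocks, 18 active warps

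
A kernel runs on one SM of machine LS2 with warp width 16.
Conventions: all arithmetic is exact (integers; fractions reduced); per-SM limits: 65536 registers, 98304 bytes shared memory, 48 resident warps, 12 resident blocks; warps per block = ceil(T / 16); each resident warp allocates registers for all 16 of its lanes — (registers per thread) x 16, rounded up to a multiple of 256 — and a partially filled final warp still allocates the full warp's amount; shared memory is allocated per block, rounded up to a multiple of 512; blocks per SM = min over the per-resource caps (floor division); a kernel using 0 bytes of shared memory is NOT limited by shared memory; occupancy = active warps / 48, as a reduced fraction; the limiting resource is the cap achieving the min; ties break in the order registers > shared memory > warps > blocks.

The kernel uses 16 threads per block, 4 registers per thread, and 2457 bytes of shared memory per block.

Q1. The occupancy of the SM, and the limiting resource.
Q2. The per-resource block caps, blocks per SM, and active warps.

Answer: occupancy 1/4, limited by blocks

registers: 256 blocks
shared memory: 38 blocks
warps: 48 blocks
blocks: 12 blocks

Answer: 12 blocks, 12 active warps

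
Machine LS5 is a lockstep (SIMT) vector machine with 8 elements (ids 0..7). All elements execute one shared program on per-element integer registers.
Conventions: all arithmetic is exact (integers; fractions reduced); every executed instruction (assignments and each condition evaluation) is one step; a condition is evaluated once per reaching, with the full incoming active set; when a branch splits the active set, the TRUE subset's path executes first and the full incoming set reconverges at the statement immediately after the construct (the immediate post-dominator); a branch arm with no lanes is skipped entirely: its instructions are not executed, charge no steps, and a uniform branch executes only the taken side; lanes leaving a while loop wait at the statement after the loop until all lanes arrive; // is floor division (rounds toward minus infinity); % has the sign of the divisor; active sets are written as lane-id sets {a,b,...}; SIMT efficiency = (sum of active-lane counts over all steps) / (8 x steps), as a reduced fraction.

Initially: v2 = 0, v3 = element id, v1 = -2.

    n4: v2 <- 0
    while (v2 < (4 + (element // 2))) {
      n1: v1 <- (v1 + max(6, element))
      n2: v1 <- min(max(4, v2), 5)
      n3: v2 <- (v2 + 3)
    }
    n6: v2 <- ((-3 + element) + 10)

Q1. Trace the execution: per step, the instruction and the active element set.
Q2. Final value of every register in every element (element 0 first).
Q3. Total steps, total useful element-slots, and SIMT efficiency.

step 0: v2 <- 0                      {0,1,2,3,4,5,6,7}
step 1: eval (v2 < (4 + (element // 2))) {0,1,2,3,4,5,6,7}
step 2: v1 <- (v1 + max(6, element)) {0,1,2,3,4,5,6,7}
step 3: v1 <- min(max(4, v2), 5)     {0,1,2,3,4,5,6,7}
step 4: v2 <- (v2 + 3)               {0,1,2,3,4,5,6,7}
step 5: eval (v2 < (4 + (element // 2))) {0,1,2,3,4,5,6,7}
step 6: v1 <- (v1 + max(6, element)) {0,1,2,3,4,5,6,7}
step 7: v1 <- min(max(4, v2), 5)     {0,1,2,3,4,5,6,7}
step 8: v2 <- (v2 + 3)               {0,1,2,3,4,5,6,7}
step 9: eval (v2 < (4 + (element // 2))) {0,1,2,3,4,5,6,7}
step 10: v1 <- (v1 + max(6, element)) {6,7}
step 11: v1 <- min(max(4, v2), 5)     {6,7}
step 12: v2 <- (v2 + 3)               {6,7}
step 13: eval (v2 < (4 + (element // 2))) {6,7}
step 14: v2 <- ((-3 + element) + 10)  {0,1,2,3,4,5,6,7}

Answer: 15 steps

v2: 7,8,9,10,11,12,13,14
v3: 0,1,2,3,4,5,6,7
v1: 4,4,4,4,4,4,5,5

steps = 15; useful = 96; efficiency = 96/120 = 4/5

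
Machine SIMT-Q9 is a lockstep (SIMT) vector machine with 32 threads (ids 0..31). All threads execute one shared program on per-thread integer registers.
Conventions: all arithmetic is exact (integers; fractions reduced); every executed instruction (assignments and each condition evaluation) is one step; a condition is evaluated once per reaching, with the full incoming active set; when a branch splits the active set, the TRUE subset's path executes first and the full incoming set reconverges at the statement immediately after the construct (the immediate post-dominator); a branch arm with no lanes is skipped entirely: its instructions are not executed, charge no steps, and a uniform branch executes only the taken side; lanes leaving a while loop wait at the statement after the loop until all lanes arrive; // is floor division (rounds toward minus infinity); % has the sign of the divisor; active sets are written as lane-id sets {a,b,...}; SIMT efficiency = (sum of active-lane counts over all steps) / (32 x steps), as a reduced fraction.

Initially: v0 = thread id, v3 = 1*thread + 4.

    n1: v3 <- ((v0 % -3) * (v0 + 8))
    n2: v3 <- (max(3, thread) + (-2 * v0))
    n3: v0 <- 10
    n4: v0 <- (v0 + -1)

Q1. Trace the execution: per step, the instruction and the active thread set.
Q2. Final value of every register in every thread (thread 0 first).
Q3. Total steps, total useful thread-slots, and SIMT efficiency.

step 0: v3 <- ((v0 % -3) * (v0 + 8)) {0,1,2,3,4,5,6,7,8,9,10,11,12,13,14,15,16,17,18,19,20,21,22,23,24,25,26,27,28,29,30,31}
step 1: v3 <- (max(3, thread) + (-2 * v0)) {0,1,2,3,4,5,6,7,8,9,10,11,12,13,14,15,16,17,18,19,20,21,22,23,24,25,26,27,28,29,30,31}
step 2: v0 <- 10                     {0,1,2,3,4,5,6,7,8,9,10,11,12,13,14,15,16,17,18,19,20,21,22,23,24,25,26,27,28,29,30,31}
step 3: v0 <- (v0 + -1)              {0,1,2,3,4,5,6,7,8,9,10,11,12,13,14,15,16,17,18,19,20,21,22,23,24,25,26,27,28,29,30,31}

Answer: 4 steps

v0: 9,9,9,9,9,9,9,9,9,9,9,9,9,9,9,9,9,9,9,9,9,9,9,9,9,9,9,9,9,9,9,9
v3: 3,1,-1,-3,-4,-5,-6,-7,-8,-9,-10,-11,-12,-13,-14,-15,-16,-17,-18,-19,-20,-21,-22,-23,-24,-25,-26,-27,-28,-29,-30,-31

steps = 4; useful = 128; efficiency = 128/128 = 1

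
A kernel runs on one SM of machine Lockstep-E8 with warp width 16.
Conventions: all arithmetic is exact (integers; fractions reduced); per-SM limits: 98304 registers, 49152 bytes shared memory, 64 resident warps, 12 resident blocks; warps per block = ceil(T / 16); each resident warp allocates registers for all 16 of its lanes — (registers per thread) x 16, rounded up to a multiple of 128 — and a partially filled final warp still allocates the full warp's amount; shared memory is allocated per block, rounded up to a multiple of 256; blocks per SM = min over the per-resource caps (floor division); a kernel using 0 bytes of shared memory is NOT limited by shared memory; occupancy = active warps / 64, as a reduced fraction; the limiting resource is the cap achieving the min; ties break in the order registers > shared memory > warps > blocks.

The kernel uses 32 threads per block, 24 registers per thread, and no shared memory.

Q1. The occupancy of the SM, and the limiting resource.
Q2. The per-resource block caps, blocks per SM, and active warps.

Answer: occupancy 3/8, limited by blocks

registers: 128 blocks
shared memory: no limit (kernel uses none)
warps: 32 blocks
blocks: 12 blocks

Answer: 12 blocks, 24 active warps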